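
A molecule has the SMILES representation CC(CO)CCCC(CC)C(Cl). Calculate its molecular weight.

192.73 g/mol

Atom tally by fragment:
  CH3 → C:1 H:3
  CH(CH2OH) → C:2 H:4 O:1
  CH2 → C:1 H:2
  CH2 → C:1 H:2
  CH2 → C:1 H:2
  CH(C2H5) → C:3 H:6
  CH2Cl → C:1 H:2 Cl:1
Element totals:
  C: 10
  H: 21
  Cl: 1
  O: 1
Molecular formula: C10H21ClO.
  M = 10(12.011) + 21(1.008) + 35.45 + 15.999
    = 120.110 + 21.168 + 35.450 + 15.999 = 192.727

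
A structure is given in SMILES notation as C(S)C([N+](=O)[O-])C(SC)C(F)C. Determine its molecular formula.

Atom tally by fragment:
  HSCH2 → C:1 H:3 S:1
  CH(NO2) → C:1 H:1 N:1 O:2
  CH(SCH3) → C:2 H:4 S:1
  CH(F) → C:1 H:1 F:1
  CH3 → C:1 H:3
Element totals:
  C: 6
  H: 12
  F: 1
  N: 1
  O: 2
  S: 2

C6H12FNO2S2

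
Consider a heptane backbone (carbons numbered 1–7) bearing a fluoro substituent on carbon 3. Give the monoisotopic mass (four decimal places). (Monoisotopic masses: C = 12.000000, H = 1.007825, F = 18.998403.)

Atom tally by fragment:
  CH3 → C:1 H:3
  CH2 → C:1 H:2
  CH(F) → C:1 H:1 F:1
  CH2 → C:1 H:2
  CH2 → C:1 H:2
  CH2 → C:1 H:2
  CH3 → C:1 H:3
Element totals:
  C: 7
  H: 15
  F: 1
Molecular formula: C7H15F.
  M = 7(12.0) + 15(1.007825) + 18.998403
    = 84.000000 + 15.117375 + 18.998403 = 118.115778

118.1158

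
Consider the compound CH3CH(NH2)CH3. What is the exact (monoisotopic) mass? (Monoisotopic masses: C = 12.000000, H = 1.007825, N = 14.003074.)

Element totals:
  C: 3
  H: 9
  N: 1
Molecular formula: C3H9N.
  M = 3(12.0) + 9(1.007825) + 14.003074
    = 36.000000 + 9.070425 + 14.003074 = 59.073499

59.0735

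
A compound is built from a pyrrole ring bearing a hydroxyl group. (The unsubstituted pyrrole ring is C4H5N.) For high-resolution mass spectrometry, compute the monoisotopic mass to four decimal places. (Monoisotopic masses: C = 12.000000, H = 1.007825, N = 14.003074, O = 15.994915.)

83.0371

Atom tally by fragment:
  pyrrole ring core → C:4 H:5 N:1
  (− 1 ring H displaced by substituents)
  + OH → O:1 H:1
Element totals:
  C: 4
  H: 5
  N: 1
  O: 1
Molecular formula: C4H5NO.
  M = 4(12.0) + 5(1.007825) + 14.003074 + 15.994915
    = 48.000000 + 5.039125 + 14.003074 + 15.994915 = 83.037114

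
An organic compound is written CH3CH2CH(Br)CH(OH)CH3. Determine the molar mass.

167.05 g/mol

Atom tally by fragment:
  CH3 → C:1 H:3
  CH2 → C:1 H:2
  CH(Br) → C:1 H:1 Br:1
  CH(OH) → C:1 H:2 O:1
  CH3 → C:1 H:3
Element totals:
  C: 5
  H: 11
  Br: 1
  O: 1
Molecular formula: C5H11BrO.
  M = 5(12.011) + 11(1.008) + 79.904 + 15.999
    = 60.055 + 11.088 + 79.904 + 15.999 = 167.046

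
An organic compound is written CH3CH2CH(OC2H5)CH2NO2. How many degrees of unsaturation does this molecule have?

Atom tally by fragment:
  CH3 → C:1 H:3
  CH2 → C:1 H:2
  CH(OC2H5) → C:3 H:6 O:1
  CH2NO2 → C:1 H:2 N:1 O:2
Element totals:
  C: 6
  H: 13
  N: 1
  O: 3
Molecular formula: C6H13NO3.
DoU = (2C + 2 + N − H − X) / 2 = (2·6 + 2 + 1 − 13 − 0) / 2 = 1.

1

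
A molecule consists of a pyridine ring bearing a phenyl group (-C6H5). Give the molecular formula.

C11H9N

Atom tally by fragment:
  pyridine ring core → C:5 H:5 N:1
  (− 1 ring H displaced by substituents)
  + C6H5 → C:6 H:5
Element totals:
  C: 11
  H: 9
  N: 1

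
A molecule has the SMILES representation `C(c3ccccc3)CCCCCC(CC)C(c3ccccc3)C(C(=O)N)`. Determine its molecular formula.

C24H33NO

Atom tally by fragment:
  C6H5CH2 → C:7 H:7
  CH2 → C:1 H:2
  CH2 → C:1 H:2
  CH2 → C:1 H:2
  CH2 → C:1 H:2
  CH2 → C:1 H:2
  CH(C2H5) → C:3 H:6
  CH(C6H5) → C:7 H:6
  CH2CONH2 → C:2 H:4 O:1 N:1
Element totals:
  C: 24
  H: 33
  N: 1
  O: 1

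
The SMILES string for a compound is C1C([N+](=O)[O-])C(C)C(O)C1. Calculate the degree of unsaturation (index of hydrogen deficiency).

Atom tally by fragment:
  cyclopentane ring core → C:5 H:10
  (− 3 ring H displaced by substituents)
  + NO2 → N:1 O:2
  + CH3 → C:1 H:3
  + OH → O:1 H:1
Element totals:
  C: 6
  H: 11
  N: 1
  O: 3
Molecular formula: C6H11NO3.
DoU = (2C + 2 + N − H − X) / 2 = (2·6 + 2 + 1 − 11 − 0) / 2 = 2.

2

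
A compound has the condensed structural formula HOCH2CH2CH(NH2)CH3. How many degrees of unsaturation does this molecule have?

Element totals:
  C: 4
  H: 11
  N: 1
  O: 1
Molecular formula: C4H11NO.
DoU = (2C + 2 + N − H − X) / 2 = (2·4 + 2 + 1 − 11 − 0) / 2 = 0.

0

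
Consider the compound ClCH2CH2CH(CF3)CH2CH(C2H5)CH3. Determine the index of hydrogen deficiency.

Atom tally by fragment:
  ClCH2 → C:1 H:2 Cl:1
  CH2 → C:1 H:2
  CH(CF3) → C:2 H:1 F:3
  CH2 → C:1 H:2
  CH(C2H5) → C:3 H:6
  CH3 → C:1 H:3
Element totals:
  C: 9
  H: 16
  Cl: 1
  F: 3
Molecular formula: C9H16ClF3.
DoU = (2C + 2 + N − H − X) / 2 = (2·9 + 2 + 0 − 16 − 4) / 2 = 0.

0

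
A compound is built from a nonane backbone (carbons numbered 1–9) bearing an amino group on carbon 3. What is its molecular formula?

C9H21N

Atom tally by fragment:
  CH3 → C:1 H:3
  CH2 → C:1 H:2
  CH(NH2) → C:1 H:3 N:1
  CH2 → C:1 H:2
  CH2 → C:1 H:2
  CH2 → C:1 H:2
  CH2 → C:1 H:2
  CH2 → C:1 H:2
  CH3 → C:1 H:3
Element totals:
  C: 9
  H: 21
  N: 1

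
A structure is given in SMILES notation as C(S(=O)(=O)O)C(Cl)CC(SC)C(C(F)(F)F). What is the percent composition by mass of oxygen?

Atom tally by fragment:
  HO3SCH2 → C:1 H:3 S:1 O:3
  CH(Cl) → C:1 H:1 Cl:1
  CH2 → C:1 H:2
  CH(SCH3) → C:2 H:4 S:1
  CH2CF3 → C:2 H:2 F:3
Element totals:
  C: 7
  H: 12
  Cl: 1
  F: 3
  O: 3
  S: 2
Molecular formula: C7H12ClF3O3S2.
Molar mass = 300.734 g/mol.
Mass from O: 3 × 15.999 = 47.997 g/mol.
%O = 47.997 / 300.734 × 100 = 15.96%.

15.96%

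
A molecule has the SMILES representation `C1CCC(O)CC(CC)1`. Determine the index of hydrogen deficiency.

Atom tally by fragment:
  cyclohexane ring core → C:6 H:12
  (− 2 ring H displaced by substituents)
  + OH → O:1 H:1
  + C2H5 → C:2 H:5
Element totals:
  C: 8
  H: 16
  O: 1
Molecular formula: C8H16O.
DoU = (2C + 2 + N − H − X) / 2 = (2·8 + 2 + 0 − 16 − 0) / 2 = 1.

1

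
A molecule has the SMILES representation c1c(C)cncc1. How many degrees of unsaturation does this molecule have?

4

Atom tally by fragment:
  pyridine ring core → C:5 H:5 N:1
  (− 1 ring H displaced by substituents)
  + CH3 → C:1 H:3
Element totals:
  C: 6
  H: 7
  N: 1
Molecular formula: C6H7N.
DoU = (2C + 2 + N − H − X) / 2 = (2·6 + 2 + 1 − 7 − 0) / 2 = 4.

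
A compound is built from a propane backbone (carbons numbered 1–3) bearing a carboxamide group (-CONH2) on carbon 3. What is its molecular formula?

C4H9NO

Atom tally by fragment:
  CH3 → C:1 H:3
  CH2 → C:1 H:2
  CH2CONH2 → C:2 H:4 O:1 N:1
Element totals:
  C: 4
  H: 9
  N: 1
  O: 1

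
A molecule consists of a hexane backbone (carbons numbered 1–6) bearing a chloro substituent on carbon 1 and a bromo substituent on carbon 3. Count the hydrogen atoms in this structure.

Atom tally by fragment:
  ClCH2 → C:1 H:2 Cl:1
  CH2 → C:1 H:2
  CH(Br) → C:1 H:1 Br:1
  CH2 → C:1 H:2
  CH2 → C:1 H:2
  CH3 → C:1 H:3
Element totals:
  C: 6
  H: 12
  Br: 1
  Cl: 1

12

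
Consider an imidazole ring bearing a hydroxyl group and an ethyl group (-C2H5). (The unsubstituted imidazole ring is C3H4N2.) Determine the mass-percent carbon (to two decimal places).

Atom tally by fragment:
  imidazole ring core → C:3 H:4 N:2
  (− 2 ring H displaced by substituents)
  + OH → O:1 H:1
  + C2H5 → C:2 H:5
Element totals:
  C: 5
  H: 8
  N: 2
  O: 1
Molecular formula: C5H8N2O.
Molar mass = 112.132 g/mol.
Mass from C: 5 × 12.011 = 60.055 g/mol.
%C = 60.055 / 112.132 × 100 = 53.56%.

53.56%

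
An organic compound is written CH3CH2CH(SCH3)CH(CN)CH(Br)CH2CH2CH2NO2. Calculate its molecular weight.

309.22 g/mol

Atom tally by fragment:
  CH3 → C:1 H:3
  CH2 → C:1 H:2
  CH(SCH3) → C:2 H:4 S:1
  CH(CN) → C:2 H:1 N:1
  CH(Br) → C:1 H:1 Br:1
  CH2 → C:1 H:2
  CH2 → C:1 H:2
  CH2NO2 → C:1 H:2 N:1 O:2
Element totals:
  C: 10
  H: 17
  Br: 1
  N: 2
  O: 2
  S: 1
Molecular formula: C10H17BrN2O2S.
  M = 10(12.011) + 17(1.008) + 79.904 + 2(14.007) + 2(15.999) + 32.06
    = 120.110 + 17.136 + 79.904 + 28.014 + 31.998 + 32.060 = 309.222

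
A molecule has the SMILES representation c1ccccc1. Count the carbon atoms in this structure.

Atom tally by fragment:
  benzene ring core → C:6 H:6
Element totals:
  C: 6
  H: 6

6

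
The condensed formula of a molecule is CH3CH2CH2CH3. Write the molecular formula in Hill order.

Element totals:
  C: 4
  H: 10

C4H10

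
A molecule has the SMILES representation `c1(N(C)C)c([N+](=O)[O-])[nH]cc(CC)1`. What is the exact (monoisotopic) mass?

Atom tally by fragment:
  pyrrole ring core → C:4 H:5 N:1
  (− 3 ring H displaced by substituents)
  + N(CH3)2 → N:1 C:2 H:6
  + NO2 → N:1 O:2
  + C2H5 → C:2 H:5
Element totals:
  C: 8
  H: 13
  N: 3
  O: 2
Molecular formula: C8H13N3O2.
  M = 8(12.0) + 13(1.007825) + 3(14.003074) + 2(15.994915)
    = 96.000000 + 13.101725 + 42.009222 + 31.989830 = 183.100777

183.1008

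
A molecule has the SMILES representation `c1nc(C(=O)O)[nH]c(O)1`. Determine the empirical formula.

Atom tally by fragment:
  imidazole ring core → C:3 H:4 N:2
  (− 2 ring H displaced by substituents)
  + COOH → C:1 H:1 O:2
  + OH → O:1 H:1
Element totals:
  C: 4
  H: 4
  N: 2
  O: 3
Molecular formula: C4H4N2O3.
gcd of subscripts (4, 4, 2, 3) = 1, so the empirical formula equals the molecular formula.

C4H4N2O3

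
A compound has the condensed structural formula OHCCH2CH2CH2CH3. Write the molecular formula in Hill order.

C5H10O

Element totals:
  C: 5
  H: 10
  O: 1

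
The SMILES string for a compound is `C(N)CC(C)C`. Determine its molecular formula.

C5H13N

Atom tally by fragment:
  H2NCH2 → C:1 H:4 N:1
  CH2 → C:1 H:2
  CH(CH3) → C:2 H:4
  CH3 → C:1 H:3
Element totals:
  C: 5
  H: 13
  N: 1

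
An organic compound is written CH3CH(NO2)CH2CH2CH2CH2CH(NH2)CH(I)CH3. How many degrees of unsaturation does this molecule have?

1

Element totals:
  C: 9
  H: 19
  I: 1
  N: 2
  O: 2
Molecular formula: C9H19IN2O2.
DoU = (2C + 2 + N − H − X) / 2 = (2·9 + 2 + 2 − 19 − 1) / 2 = 1.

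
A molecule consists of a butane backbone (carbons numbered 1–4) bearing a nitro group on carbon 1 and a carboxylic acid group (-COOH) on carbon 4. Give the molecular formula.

C5H9NO4

Atom tally by fragment:
  O2NCH2 → C:1 H:2 N:1 O:2
  CH2 → C:1 H:2
  CH2 → C:1 H:2
  CH2COOH → C:2 H:3 O:2
Element totals:
  C: 5
  H: 9
  N: 1
  O: 4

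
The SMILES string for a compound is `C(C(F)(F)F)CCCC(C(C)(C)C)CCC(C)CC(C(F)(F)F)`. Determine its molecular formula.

Atom tally by fragment:
  F3CCH2 → C:2 H:2 F:3
  CH2 → C:1 H:2
  CH2 → C:1 H:2
  CH2 → C:1 H:2
  CH(C(CH3)3) → C:5 H:10
  CH2 → C:1 H:2
  CH2 → C:1 H:2
  CH(CH3) → C:2 H:4
  CH2 → C:1 H:2
  CH2CF3 → C:2 H:2 F:3
Element totals:
  C: 17
  H: 30
  F: 6

C17H30F6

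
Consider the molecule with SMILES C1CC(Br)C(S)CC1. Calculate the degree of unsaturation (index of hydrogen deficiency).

Atom tally by fragment:
  cyclohexane ring core → C:6 H:12
  (− 2 ring H displaced by substituents)
  + Br → Br:1
  + SH → S:1 H:1
Element totals:
  C: 6
  H: 11
  Br: 1
  S: 1
Molecular formula: C6H11BrS.
DoU = (2C + 2 + N − H − X) / 2 = (2·6 + 2 + 0 − 11 − 1) / 2 = 1.

1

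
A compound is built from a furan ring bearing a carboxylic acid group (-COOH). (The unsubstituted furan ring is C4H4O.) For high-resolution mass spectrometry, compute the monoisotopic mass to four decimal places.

112.0160

Atom tally by fragment:
  furan ring core → C:4 H:4 O:1
  (− 1 ring H displaced by substituents)
  + COOH → C:1 H:1 O:2
Element totals:
  C: 5
  H: 4
  O: 3
Molecular formula: C5H4O3.
  M = 5(12.0) + 4(1.007825) + 3(15.994915)
    = 60.000000 + 4.031300 + 47.984745 = 112.016045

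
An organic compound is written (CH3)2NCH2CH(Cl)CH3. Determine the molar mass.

Atom tally by fragment:
  (CH3)2NCH2 → C:3 H:8 N:1
  CH(Cl) → C:1 H:1 Cl:1
  CH3 → C:1 H:3
Element totals:
  C: 5
  H: 12
  Cl: 1
  N: 1
Molecular formula: C5H12ClN.
  M = 5(12.011) + 12(1.008) + 35.45 + 14.007
    = 60.055 + 12.096 + 35.450 + 14.007 = 121.608

121.61 g/mol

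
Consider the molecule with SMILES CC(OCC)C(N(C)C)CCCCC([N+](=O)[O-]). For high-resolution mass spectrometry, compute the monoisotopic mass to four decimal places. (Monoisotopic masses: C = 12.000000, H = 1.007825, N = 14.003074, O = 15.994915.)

246.1943

Atom tally by fragment:
  CH3 → C:1 H:3
  CH(OC2H5) → C:3 H:6 O:1
  CH(N(CH3)2) → C:3 H:7 N:1
  CH2 → C:1 H:2
  CH2 → C:1 H:2
  CH2 → C:1 H:2
  CH2 → C:1 H:2
  CH2NO2 → C:1 H:2 N:1 O:2
Element totals:
  C: 12
  H: 26
  N: 2
  O: 3
Molecular formula: C12H26N2O3.
  M = 12(12.0) + 26(1.007825) + 2(14.003074) + 3(15.994915)
    = 144.000000 + 26.203450 + 28.006148 + 47.984745 = 246.194343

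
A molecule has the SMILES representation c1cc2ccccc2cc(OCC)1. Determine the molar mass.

172.23 g/mol

Atom tally by fragment:
  naphthalene ring system core → C:10 H:8
  (− 1 ring H displaced by substituents)
  + OC2H5 → C:2 H:5 O:1
Element totals:
  C: 12
  H: 12
  O: 1
Molecular formula: C12H12O.
  M = 12(12.011) + 12(1.008) + 15.999
    = 144.132 + 12.096 + 15.999 = 172.227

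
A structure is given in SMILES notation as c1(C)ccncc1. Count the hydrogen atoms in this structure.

7

Atom tally by fragment:
  pyridine ring core → C:5 H:5 N:1
  (− 1 ring H displaced by substituents)
  + CH3 → C:1 H:3
Element totals:
  C: 6
  H: 7
  N: 1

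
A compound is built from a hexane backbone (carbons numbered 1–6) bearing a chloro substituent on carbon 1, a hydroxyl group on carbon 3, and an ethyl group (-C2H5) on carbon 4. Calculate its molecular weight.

Atom tally by fragment:
  ClCH2 → C:1 H:2 Cl:1
  CH2 → C:1 H:2
  CH(OH) → C:1 H:2 O:1
  CH(C2H5) → C:3 H:6
  CH2 → C:1 H:2
  CH3 → C:1 H:3
Element totals:
  C: 8
  H: 17
  Cl: 1
  O: 1
Molecular formula: C8H17ClO.
  M = 8(12.011) + 17(1.008) + 35.45 + 15.999
    = 96.088 + 17.136 + 35.450 + 15.999 = 164.673

164.67 g/mol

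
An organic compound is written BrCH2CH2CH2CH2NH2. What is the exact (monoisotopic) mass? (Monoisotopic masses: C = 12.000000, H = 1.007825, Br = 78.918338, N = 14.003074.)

Atom tally by fragment:
  BrCH2 → C:1 H:2 Br:1
  CH2 → C:1 H:2
  CH2 → C:1 H:2
  CH2NH2 → C:1 H:4 N:1
Element totals:
  C: 4
  H: 10
  Br: 1
  N: 1
Molecular formula: C4H10BrN.
  M = 4(12.0) + 10(1.007825) + 78.918338 + 14.003074
    = 48.000000 + 10.078250 + 78.918338 + 14.003074 = 150.999662

150.9997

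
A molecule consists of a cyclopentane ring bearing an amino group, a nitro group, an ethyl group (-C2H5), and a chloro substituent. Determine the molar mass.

Atom tally by fragment:
  cyclopentane ring core → C:5 H:10
  (− 4 ring H displaced by substituents)
  + NH2 → N:1 H:2
  + NO2 → N:1 O:2
  + C2H5 → C:2 H:5
  + Cl → Cl:1
Element totals:
  C: 7
  H: 13
  Cl: 1
  N: 2
  O: 2
Molecular formula: C7H13ClN2O2.
  M = 7(12.011) + 13(1.008) + 35.45 + 2(14.007) + 2(15.999)
    = 84.077 + 13.104 + 35.450 + 28.014 + 31.998 = 192.643

192.64 g/mol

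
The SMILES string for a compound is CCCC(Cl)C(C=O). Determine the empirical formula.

Atom tally by fragment:
  CH3 → C:1 H:3
  CH2 → C:1 H:2
  CH2 → C:1 H:2
  CH(Cl) → C:1 H:1 Cl:1
  CH2CHO → C:2 H:3 O:1
Element totals:
  C: 6
  H: 11
  Cl: 1
  O: 1
Molecular formula: C6H11ClO.
gcd of subscripts (6, 1, 11, 1) = 1, so the empirical formula equals the molecular formula.

C6H11ClO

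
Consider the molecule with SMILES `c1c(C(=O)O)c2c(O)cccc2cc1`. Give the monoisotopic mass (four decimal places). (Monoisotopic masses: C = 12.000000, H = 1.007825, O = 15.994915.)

Atom tally by fragment:
  naphthalene ring system core → C:10 H:8
  (− 2 ring H displaced by substituents)
  + COOH → C:1 H:1 O:2
  + OH → O:1 H:1
Element totals:
  C: 11
  H: 8
  O: 3
Molecular formula: C11H8O3.
  M = 11(12.0) + 8(1.007825) + 3(15.994915)
    = 132.000000 + 8.062600 + 47.984745 = 188.047345

188.0473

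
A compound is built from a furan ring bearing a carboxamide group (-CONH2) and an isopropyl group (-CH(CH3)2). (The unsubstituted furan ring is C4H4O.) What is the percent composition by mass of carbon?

Atom tally by fragment:
  furan ring core → C:4 H:4 O:1
  (− 2 ring H displaced by substituents)
  + CONH2 → C:1 H:2 O:1 N:1
  + CH(CH3)2 → C:3 H:7
Element totals:
  C: 8
  H: 11
  N: 1
  O: 2
Molecular formula: C8H11NO2.
Molar mass = 153.181 g/mol.
Mass from C: 8 × 12.011 = 96.088 g/mol.
%C = 96.088 / 153.181 × 100 = 62.73%.

62.73%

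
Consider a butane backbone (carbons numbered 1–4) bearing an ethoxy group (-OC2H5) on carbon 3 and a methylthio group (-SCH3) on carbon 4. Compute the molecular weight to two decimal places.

148.26 g/mol

Atom tally by fragment:
  CH3 → C:1 H:3
  CH2 → C:1 H:2
  CH(OC2H5) → C:3 H:6 O:1
  CH2SCH3 → C:2 H:5 S:1
Element totals:
  C: 7
  H: 16
  O: 1
  S: 1
Molecular formula: C7H16OS.
  M = 7(12.011) + 16(1.008) + 15.999 + 32.06
    = 84.077 + 16.128 + 15.999 + 32.060 = 148.264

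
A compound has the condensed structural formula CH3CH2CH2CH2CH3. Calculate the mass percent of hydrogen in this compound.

16.76%

Element totals:
  C: 5
  H: 12
Molecular formula: C5H12.
Molar mass = 72.151 g/mol.
Mass from H: 12 × 1.008 = 12.096 g/mol.
%H = 12.096 / 72.151 × 100 = 16.76%.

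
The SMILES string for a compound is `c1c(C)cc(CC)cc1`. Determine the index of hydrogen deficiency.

Atom tally by fragment:
  benzene ring core → C:6 H:6
  (− 2 ring H displaced by substituents)
  + CH3 → C:1 H:3
  + C2H5 → C:2 H:5
Element totals:
  C: 9
  H: 12
Molecular formula: C9H12.
DoU = (2C + 2 + N − H − X) / 2 = (2·9 + 2 + 0 − 12 − 0) / 2 = 4.

4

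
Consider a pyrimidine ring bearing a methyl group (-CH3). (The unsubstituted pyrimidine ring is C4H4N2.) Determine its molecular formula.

C5H6N2

Atom tally by fragment:
  pyrimidine ring core → C:4 H:4 N:2
  (− 1 ring H displaced by substituents)
  + CH3 → C:1 H:3
Element totals:
  C: 5
  H: 6
  N: 2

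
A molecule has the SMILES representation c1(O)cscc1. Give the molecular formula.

Atom tally by fragment:
  thiophene ring core → C:4 H:4 S:1
  (− 1 ring H displaced by substituents)
  + OH → O:1 H:1
Element totals:
  C: 4
  H: 4
  O: 1
  S: 1

C4H4OS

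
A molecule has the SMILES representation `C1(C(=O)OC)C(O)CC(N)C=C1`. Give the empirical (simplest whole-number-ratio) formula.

Atom tally by fragment:
  cyclohexene ring core → C:6 H:10
  (− 3 ring H displaced by substituents)
  + COOCH3 → C:2 H:3 O:2
  + OH → O:1 H:1
  + NH2 → N:1 H:2
Element totals:
  C: 8
  H: 13
  N: 1
  O: 3
Molecular formula: C8H13NO3.
gcd of subscripts (8, 13, 1, 3) = 1, so the empirical formula equals the molecular formula.

C8H13NO3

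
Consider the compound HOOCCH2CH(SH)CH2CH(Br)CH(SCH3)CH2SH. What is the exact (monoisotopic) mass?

Element totals:
  C: 8
  H: 15
  Br: 1
  O: 2
  S: 3
Molecular formula: C8H15BrO2S3.
  M = 8(12.0) + 15(1.007825) + 78.918338 + 2(15.994915) + 3(31.972071)
    = 96.000000 + 15.117375 + 78.918338 + 31.989830 + 95.916213 = 317.941756

317.9418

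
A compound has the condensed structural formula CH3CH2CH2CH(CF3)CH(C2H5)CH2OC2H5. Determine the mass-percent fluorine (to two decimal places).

Element totals:
  C: 11
  H: 21
  F: 3
  O: 1
Molecular formula: C11H21F3O.
Molar mass = 226.282 g/mol.
Mass from F: 3 × 18.998 = 56.994 g/mol.
%F = 56.994 / 226.282 × 100 = 25.19%.

25.19%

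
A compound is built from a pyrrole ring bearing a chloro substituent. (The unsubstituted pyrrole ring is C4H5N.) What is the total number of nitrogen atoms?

1

Atom tally by fragment:
  pyrrole ring core → C:4 H:5 N:1
  (− 1 ring H displaced by substituents)
  + Cl → Cl:1
Element totals:
  C: 4
  H: 4
  Cl: 1
  N: 1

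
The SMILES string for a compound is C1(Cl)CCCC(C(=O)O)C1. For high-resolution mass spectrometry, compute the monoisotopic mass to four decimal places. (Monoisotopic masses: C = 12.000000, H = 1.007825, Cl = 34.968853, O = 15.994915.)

Atom tally by fragment:
  cyclohexane ring core → C:6 H:12
  (− 2 ring H displaced by substituents)
  + Cl → Cl:1
  + COOH → C:1 H:1 O:2
Element totals:
  C: 7
  H: 11
  Cl: 1
  O: 2
Molecular formula: C7H11ClO2.
  M = 7(12.0) + 11(1.007825) + 34.968853 + 2(15.994915)
    = 84.000000 + 11.086075 + 34.968853 + 31.989830 = 162.044758

162.0448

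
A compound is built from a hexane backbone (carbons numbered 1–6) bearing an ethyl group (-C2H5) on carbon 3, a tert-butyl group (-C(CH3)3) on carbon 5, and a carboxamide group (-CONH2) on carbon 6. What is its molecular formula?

Atom tally by fragment:
  CH3 → C:1 H:3
  CH2 → C:1 H:2
  CH(C2H5) → C:3 H:6
  CH2 → C:1 H:2
  CH(C(CH3)3) → C:5 H:10
  CH2CONH2 → C:2 H:4 O:1 N:1
Element totals:
  C: 13
  H: 27
  N: 1
  O: 1

C13H27NO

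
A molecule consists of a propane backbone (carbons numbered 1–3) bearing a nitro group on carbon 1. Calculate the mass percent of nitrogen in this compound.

Atom tally by fragment:
  O2NCH2 → C:1 H:2 N:1 O:2
  CH2 → C:1 H:2
  CH3 → C:1 H:3
Element totals:
  C: 3
  H: 7
  N: 1
  O: 2
Molecular formula: C3H7NO2.
Molar mass = 89.094 g/mol.
Mass from N: 1 × 14.007 = 14.007 g/mol.
%N = 14.007 / 89.094 × 100 = 15.72%.

15.72%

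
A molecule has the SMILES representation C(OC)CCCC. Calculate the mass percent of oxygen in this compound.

15.66%

Atom tally by fragment:
  CH3OCH2 → C:2 H:5 O:1
  CH2 → C:1 H:2
  CH2 → C:1 H:2
  CH2 → C:1 H:2
  CH3 → C:1 H:3
Element totals:
  C: 6
  H: 14
  O: 1
Molecular formula: C6H14O.
Molar mass = 102.177 g/mol.
Mass from O: 1 × 15.999 = 15.999 g/mol.
%O = 15.999 / 102.177 × 100 = 15.66%.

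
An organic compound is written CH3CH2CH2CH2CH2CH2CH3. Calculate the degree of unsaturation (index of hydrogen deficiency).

Element totals:
  C: 7
  H: 16
Molecular formula: C7H16.
DoU = (2C + 2 + N − H − X) / 2 = (2·7 + 2 + 0 − 16 − 0) / 2 = 0.

0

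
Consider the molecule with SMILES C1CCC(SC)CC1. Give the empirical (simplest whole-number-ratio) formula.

Atom tally by fragment:
  cyclohexane ring core → C:6 H:12
  (− 1 ring H displaced by substituents)
  + SCH3 → C:1 H:3 S:1
Element totals:
  C: 7
  H: 14
  S: 1
Molecular formula: C7H14S.
gcd of subscripts (7, 14, 1) = 1, so the empirical formula equals the molecular formula.

C7H14S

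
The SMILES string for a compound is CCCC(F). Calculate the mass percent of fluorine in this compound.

24.96%

Atom tally by fragment:
  CH3 → C:1 H:3
  CH2 → C:1 H:2
  CH2 → C:1 H:2
  CH2F → C:1 H:2 F:1
Element totals:
  C: 4
  H: 9
  F: 1
Molecular formula: C4H9F.
Molar mass = 76.114 g/mol.
Mass from F: 1 × 18.998 = 18.998 g/mol.
%F = 18.998 / 76.114 × 100 = 24.96%.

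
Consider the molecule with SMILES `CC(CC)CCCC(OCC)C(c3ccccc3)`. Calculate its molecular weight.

Atom tally by fragment:
  CH3 → C:1 H:3
  CH(C2H5) → C:3 H:6
  CH2 → C:1 H:2
  CH2 → C:1 H:2
  CH2 → C:1 H:2
  CH(OC2H5) → C:3 H:6 O:1
  CH2C6H5 → C:7 H:7
Element totals:
  C: 17
  H: 28
  O: 1
Molecular formula: C17H28O.
  M = 17(12.011) + 28(1.008) + 15.999
    = 204.187 + 28.224 + 15.999 = 248.410

248.41 g/mol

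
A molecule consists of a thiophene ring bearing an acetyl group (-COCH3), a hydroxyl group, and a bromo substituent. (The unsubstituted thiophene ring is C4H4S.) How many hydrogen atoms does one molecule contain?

5

Atom tally by fragment:
  thiophene ring core → C:4 H:4 S:1
  (− 3 ring H displaced by substituents)
  + COCH3 → C:2 H:3 O:1
  + OH → O:1 H:1
  + Br → Br:1
Element totals:
  C: 6
  H: 5
  Br: 1
  O: 2
  S: 1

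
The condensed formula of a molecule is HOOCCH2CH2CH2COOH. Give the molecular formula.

C5H8O4

Atom tally by fragment:
  HOOCCH2 → C:2 H:3 O:2
  CH2 → C:1 H:2
  CH2COOH → C:2 H:3 O:2
Element totals:
  C: 5
  H: 8
  O: 4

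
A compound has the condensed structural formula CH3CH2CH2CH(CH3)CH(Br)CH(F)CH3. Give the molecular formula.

C8H16BrF

Atom tally by fragment:
  CH3 → C:1 H:3
  CH2 → C:1 H:2
  CH2 → C:1 H:2
  CH(CH3) → C:2 H:4
  CH(Br) → C:1 H:1 Br:1
  CH(F) → C:1 H:1 F:1
  CH3 → C:1 H:3
Element totals:
  C: 8
  H: 16
  Br: 1
  F: 1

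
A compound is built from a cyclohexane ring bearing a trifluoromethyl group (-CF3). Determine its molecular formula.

Atom tally by fragment:
  cyclohexane ring core → C:6 H:12
  (− 1 ring H displaced by substituents)
  + CF3 → C:1 F:3
Element totals:
  C: 7
  H: 11
  F: 3

C7H11F3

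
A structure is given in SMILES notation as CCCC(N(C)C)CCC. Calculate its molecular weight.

Atom tally by fragment:
  CH3 → C:1 H:3
  CH2 → C:1 H:2
  CH2 → C:1 H:2
  CH(N(CH3)2) → C:3 H:7 N:1
  CH2 → C:1 H:2
  CH2 → C:1 H:2
  CH3 → C:1 H:3
Element totals:
  C: 9
  H: 21
  N: 1
Molecular formula: C9H21N.
  M = 9(12.011) + 21(1.008) + 14.007
    = 108.099 + 21.168 + 14.007 = 143.274

143.27 g/mol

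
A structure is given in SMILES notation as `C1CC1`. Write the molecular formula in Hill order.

C3H6

Atom tally by fragment:
  cyclopropane ring core → C:3 H:6
Element totals:
  C: 3
  H: 6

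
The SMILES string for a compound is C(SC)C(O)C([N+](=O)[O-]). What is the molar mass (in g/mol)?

Atom tally by fragment:
  CH3SCH2 → C:2 H:5 S:1
  CH(OH) → C:1 H:2 O:1
  CH2NO2 → C:1 H:2 N:1 O:2
Element totals:
  C: 4
  H: 9
  N: 1
  O: 3
  S: 1
Molecular formula: C4H9NO3S.
  M = 4(12.011) + 9(1.008) + 14.007 + 3(15.999) + 32.06
    = 48.044 + 9.072 + 14.007 + 47.997 + 32.060 = 151.180

151.18 g/mol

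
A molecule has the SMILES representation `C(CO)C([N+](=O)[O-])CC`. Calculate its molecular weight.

Atom tally by fragment:
  HOCH2CH2 → C:2 H:5 O:1
  CH(NO2) → C:1 H:1 N:1 O:2
  CH2 → C:1 H:2
  CH3 → C:1 H:3
Element totals:
  C: 5
  H: 11
  N: 1
  O: 3
Molecular formula: C5H11NO3.
  M = 5(12.011) + 11(1.008) + 14.007 + 3(15.999)
    = 60.055 + 11.088 + 14.007 + 47.997 = 133.147

133.15 g/mol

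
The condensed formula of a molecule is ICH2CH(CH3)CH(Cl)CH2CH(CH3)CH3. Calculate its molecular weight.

274.57 g/mol

Element totals:
  C: 8
  H: 16
  Cl: 1
  I: 1
Molecular formula: C8H16ClI.
  M = 8(12.011) + 16(1.008) + 35.45 + 126.904
    = 96.088 + 16.128 + 35.450 + 126.904 = 274.570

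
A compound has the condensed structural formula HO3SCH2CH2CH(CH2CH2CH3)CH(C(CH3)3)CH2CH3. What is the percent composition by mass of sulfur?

12.12%

Atom tally by fragment:
  HO3SCH2 → C:1 H:3 S:1 O:3
  CH2 → C:1 H:2
  CH(CH2CH2CH3) → C:4 H:8
  CH(C(CH3)3) → C:5 H:10
  CH2 → C:1 H:2
  CH3 → C:1 H:3
Element totals:
  C: 13
  H: 28
  O: 3
  S: 1
Molecular formula: C13H28O3S.
Molar mass = 264.424 g/mol.
Mass from S: 1 × 32.06 = 32.060 g/mol.
%S = 32.060 / 264.424 × 100 = 12.12%.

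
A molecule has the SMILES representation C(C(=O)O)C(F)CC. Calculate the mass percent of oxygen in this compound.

Atom tally by fragment:
  HOOCCH2 → C:2 H:3 O:2
  CH(F) → C:1 H:1 F:1
  CH2 → C:1 H:2
  CH3 → C:1 H:3
Element totals:
  C: 5
  H: 9
  F: 1
  O: 2
Molecular formula: C5H9FO2.
Molar mass = 120.123 g/mol.
Mass from O: 2 × 15.999 = 31.998 g/mol.
%O = 31.998 / 120.123 × 100 = 26.64%.

26.64%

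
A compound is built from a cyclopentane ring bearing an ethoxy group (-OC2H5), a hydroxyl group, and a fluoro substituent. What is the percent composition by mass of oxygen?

21.59%

Atom tally by fragment:
  cyclopentane ring core → C:5 H:10
  (− 3 ring H displaced by substituents)
  + OC2H5 → C:2 H:5 O:1
  + OH → O:1 H:1
  + F → F:1
Element totals:
  C: 7
  H: 13
  F: 1
  O: 2
Molecular formula: C7H13FO2.
Molar mass = 148.177 g/mol.
Mass from O: 2 × 15.999 = 31.998 g/mol.
%O = 31.998 / 148.177 × 100 = 21.59%.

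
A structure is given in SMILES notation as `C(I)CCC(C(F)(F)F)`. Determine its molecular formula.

C5H8F3I

Atom tally by fragment:
  ICH2 → C:1 H:2 I:1
  CH2 → C:1 H:2
  CH2 → C:1 H:2
  CH2CF3 → C:2 H:2 F:3
Element totals:
  C: 5
  H: 8
  F: 3
  I: 1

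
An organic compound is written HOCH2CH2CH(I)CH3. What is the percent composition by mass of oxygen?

Atom tally by fragment:
  HOCH2CH2 → C:2 H:5 O:1
  CH(I) → C:1 H:1 I:1
  CH3 → C:1 H:3
Element totals:
  C: 4
  H: 9
  I: 1
  O: 1
Molecular formula: C4H9IO.
Molar mass = 200.019 g/mol.
Mass from O: 1 × 15.999 = 15.999 g/mol.
%O = 15.999 / 200.019 × 100 = 8.00%.

8.00%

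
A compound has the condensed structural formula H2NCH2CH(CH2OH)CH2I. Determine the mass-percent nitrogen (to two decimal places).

6.51%

Element totals:
  C: 4
  H: 10
  I: 1
  N: 1
  O: 1
Molecular formula: C4H10INO.
Molar mass = 215.034 g/mol.
Mass from N: 1 × 14.007 = 14.007 g/mol.
%N = 14.007 / 215.034 × 100 = 6.51%.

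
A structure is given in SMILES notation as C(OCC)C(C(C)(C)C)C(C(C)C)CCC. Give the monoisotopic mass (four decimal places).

Atom tally by fragment:
  C2H5OCH2 → C:3 H:7 O:1
  CH(C(CH3)3) → C:5 H:10
  CH(CH(CH3)2) → C:4 H:8
  CH2 → C:1 H:2
  CH2 → C:1 H:2
  CH3 → C:1 H:3
Element totals:
  C: 15
  H: 32
  O: 1
Molecular formula: C15H32O.
  M = 15(12.0) + 32(1.007825) + 15.994915
    = 180.000000 + 32.250400 + 15.994915 = 228.245315

228.2453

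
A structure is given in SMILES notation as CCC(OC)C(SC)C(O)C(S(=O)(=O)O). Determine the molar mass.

Atom tally by fragment:
  CH3 → C:1 H:3
  CH2 → C:1 H:2
  CH(OCH3) → C:2 H:4 O:1
  CH(SCH3) → C:2 H:4 S:1
  CH(OH) → C:1 H:2 O:1
  CH2SO3H → C:1 H:3 S:1 O:3
Element totals:
  C: 8
  H: 18
  O: 5
  S: 2
Molecular formula: C8H18O5S2.
  M = 8(12.011) + 18(1.008) + 5(15.999) + 2(32.06)
    = 96.088 + 18.144 + 79.995 + 64.120 = 258.347

258.35 g/mol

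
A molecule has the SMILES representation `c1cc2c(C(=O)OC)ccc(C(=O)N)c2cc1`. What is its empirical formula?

Atom tally by fragment:
  naphthalene ring system core → C:10 H:8
  (− 2 ring H displaced by substituents)
  + COOCH3 → C:2 H:3 O:2
  + CONH2 → C:1 H:2 O:1 N:1
Element totals:
  C: 13
  H: 11
  N: 1
  O: 3
Molecular formula: C13H11NO3.
gcd of subscripts (13, 11, 1, 3) = 1, so the empirical formula equals the molecular formula.

C13H11NO3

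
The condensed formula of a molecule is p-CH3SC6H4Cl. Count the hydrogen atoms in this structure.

Element totals:
  C: 7
  H: 7
  Cl: 1
  S: 1

7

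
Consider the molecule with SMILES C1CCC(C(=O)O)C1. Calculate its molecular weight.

Atom tally by fragment:
  cyclopentane ring core → C:5 H:10
  (− 1 ring H displaced by substituents)
  + COOH → C:1 H:1 O:2
Element totals:
  C: 6
  H: 10
  O: 2
Molecular formula: C6H10O2.
  M = 6(12.011) + 10(1.008) + 2(15.999)
    = 72.066 + 10.080 + 31.998 = 114.144

114.14 g/mol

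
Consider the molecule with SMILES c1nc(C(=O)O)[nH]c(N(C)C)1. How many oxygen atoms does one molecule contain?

Atom tally by fragment:
  imidazole ring core → C:3 H:4 N:2
  (− 2 ring H displaced by substituents)
  + COOH → C:1 H:1 O:2
  + N(CH3)2 → N:1 C:2 H:6
Element totals:
  C: 6
  H: 9
  N: 3
  O: 2

2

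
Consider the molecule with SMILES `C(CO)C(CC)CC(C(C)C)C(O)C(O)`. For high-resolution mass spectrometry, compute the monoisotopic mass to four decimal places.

Atom tally by fragment:
  HOCH2CH2 → C:2 H:5 O:1
  CH(C2H5) → C:3 H:6
  CH2 → C:1 H:2
  CH(CH(CH3)2) → C:4 H:8
  CH(OH) → C:1 H:2 O:1
  CH2OH → C:1 H:3 O:1
Element totals:
  C: 12
  H: 26
  O: 3
Molecular formula: C12H26O3.
  M = 12(12.0) + 26(1.007825) + 3(15.994915)
    = 144.000000 + 26.203450 + 47.984745 = 218.188195

218.1882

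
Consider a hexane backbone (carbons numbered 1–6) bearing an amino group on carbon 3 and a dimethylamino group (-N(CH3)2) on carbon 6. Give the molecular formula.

C8H20N2

Atom tally by fragment:
  CH3 → C:1 H:3
  CH2 → C:1 H:2
  CH(NH2) → C:1 H:3 N:1
  CH2 → C:1 H:2
  CH2 → C:1 H:2
  CH2N(CH3)2 → C:3 H:8 N:1
Element totals:
  C: 8
  H: 20
  N: 2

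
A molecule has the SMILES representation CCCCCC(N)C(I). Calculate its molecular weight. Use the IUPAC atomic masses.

241.12 g/mol

Atom tally by fragment:
  CH3 → C:1 H:3
  CH2 → C:1 H:2
  CH2 → C:1 H:2
  CH2 → C:1 H:2
  CH2 → C:1 H:2
  CH(NH2) → C:1 H:3 N:1
  CH2I → C:1 H:2 I:1
Element totals:
  C: 7
  H: 16
  I: 1
  N: 1
Molecular formula: C7H16IN.
  M = 7(12.011) + 16(1.008) + 126.904 + 14.007
    = 84.077 + 16.128 + 126.904 + 14.007 = 241.116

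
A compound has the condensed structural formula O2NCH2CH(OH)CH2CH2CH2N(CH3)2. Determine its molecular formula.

Element totals:
  C: 7
  H: 16
  N: 2
  O: 3

C7H16N2O3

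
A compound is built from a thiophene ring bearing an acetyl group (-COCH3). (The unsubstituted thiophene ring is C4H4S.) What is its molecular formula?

C6H6OS

Atom tally by fragment:
  thiophene ring core → C:4 H:4 S:1
  (− 1 ring H displaced by substituents)
  + COCH3 → C:2 H:3 O:1
Element totals:
  C: 6
  H: 6
  O: 1
  S: 1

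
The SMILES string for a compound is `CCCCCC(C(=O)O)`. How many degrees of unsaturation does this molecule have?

Atom tally by fragment:
  CH3 → C:1 H:3
  CH2 → C:1 H:2
  CH2 → C:1 H:2
  CH2 → C:1 H:2
  CH2 → C:1 H:2
  CH2COOH → C:2 H:3 O:2
Element totals:
  C: 7
  H: 14
  O: 2
Molecular formula: C7H14O2.
DoU = (2C + 2 + N − H − X) / 2 = (2·7 + 2 + 0 − 14 − 0) / 2 = 1.

1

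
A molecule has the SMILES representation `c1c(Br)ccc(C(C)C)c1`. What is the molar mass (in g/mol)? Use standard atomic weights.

Atom tally by fragment:
  benzene ring core → C:6 H:6
  (− 2 ring H displaced by substituents)
  + Br → Br:1
  + CH(CH3)2 → C:3 H:7
Element totals:
  C: 9
  H: 11
  Br: 1
Molecular formula: C9H11Br.
  M = 9(12.011) + 11(1.008) + 79.904
    = 108.099 + 11.088 + 79.904 = 199.091

199.09 g/mol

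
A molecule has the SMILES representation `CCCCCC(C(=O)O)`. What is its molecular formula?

C7H14O2

Atom tally by fragment:
  CH3 → C:1 H:3
  CH2 → C:1 H:2
  CH2 → C:1 H:2
  CH2 → C:1 H:2
  CH2 → C:1 H:2
  CH2COOH → C:2 H:3 O:2
Element totals:
  C: 7
  H: 14
  O: 2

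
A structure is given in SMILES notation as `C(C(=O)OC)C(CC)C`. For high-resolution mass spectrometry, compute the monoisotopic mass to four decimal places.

130.0994

Atom tally by fragment:
  CH3OOCCH2 → C:3 H:5 O:2
  CH(C2H5) → C:3 H:6
  CH3 → C:1 H:3
Element totals:
  C: 7
  H: 14
  O: 2
Molecular formula: C7H14O2.
  M = 7(12.0) + 14(1.007825) + 2(15.994915)
    = 84.000000 + 14.109550 + 31.989830 = 130.099380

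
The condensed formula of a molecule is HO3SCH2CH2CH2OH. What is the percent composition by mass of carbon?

Element totals:
  C: 3
  H: 8
  O: 4
  S: 1
Molecular formula: C3H8O4S.
Molar mass = 140.153 g/mol.
Mass from C: 3 × 12.011 = 36.033 g/mol.
%C = 36.033 / 140.153 × 100 = 25.71%.

25.71%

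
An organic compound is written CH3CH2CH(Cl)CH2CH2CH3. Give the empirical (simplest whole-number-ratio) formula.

C6H13Cl

Atom tally by fragment:
  CH3 → C:1 H:3
  CH2 → C:1 H:2
  CH(Cl) → C:1 H:1 Cl:1
  CH2 → C:1 H:2
  CH2 → C:1 H:2
  CH3 → C:1 H:3
Element totals:
  C: 6
  H: 13
  Cl: 1
Molecular formula: C6H13Cl.
gcd of subscripts (6, 1, 13) = 1, so the empirical formula equals the molecular formula.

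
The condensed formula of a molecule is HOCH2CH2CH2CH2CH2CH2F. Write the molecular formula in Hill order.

Atom tally by fragment:
  HOCH2 → C:1 H:3 O:1
  CH2 → C:1 H:2
  CH2 → C:1 H:2
  CH2 → C:1 H:2
  CH2 → C:1 H:2
  CH2F → C:1 H:2 F:1
Element totals:
  C: 6
  H: 13
  F: 1
  O: 1

C6H13FO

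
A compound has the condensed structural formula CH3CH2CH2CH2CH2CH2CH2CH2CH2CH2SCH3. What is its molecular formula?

C11H24S

Atom tally by fragment:
  CH3 → C:1 H:3
  CH2 → C:1 H:2
  CH2 → C:1 H:2
  CH2 → C:1 H:2
  CH2 → C:1 H:2
  CH2 → C:1 H:2
  CH2 → C:1 H:2
  CH2 → C:1 H:2
  CH2 → C:1 H:2
  CH2SCH3 → C:2 H:5 S:1
Element totals:
  C: 11
  H: 24
  S: 1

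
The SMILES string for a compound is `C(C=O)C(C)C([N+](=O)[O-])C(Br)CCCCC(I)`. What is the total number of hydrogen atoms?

Atom tally by fragment:
  OHCCH2 → C:2 H:3 O:1
  CH(CH3) → C:2 H:4
  CH(NO2) → C:1 H:1 N:1 O:2
  CH(Br) → C:1 H:1 Br:1
  CH2 → C:1 H:2
  CH2 → C:1 H:2
  CH2 → C:1 H:2
  CH2 → C:1 H:2
  CH2I → C:1 H:2 I:1
Element totals:
  C: 11
  H: 19
  Br: 1
  I: 1
  N: 1
  O: 3

19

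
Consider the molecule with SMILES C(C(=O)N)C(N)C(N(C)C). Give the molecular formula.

C6H15N3O

Atom tally by fragment:
  H2NOCCH2 → C:2 H:4 O:1 N:1
  CH(NH2) → C:1 H:3 N:1
  CH2N(CH3)2 → C:3 H:8 N:1
Element totals:
  C: 6
  H: 15
  N: 3
  O: 1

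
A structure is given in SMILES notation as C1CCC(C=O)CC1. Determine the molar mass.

112.17 g/mol

Atom tally by fragment:
  cyclohexane ring core → C:6 H:12
  (− 1 ring H displaced by substituents)
  + CHO → C:1 H:1 O:1
Element totals:
  C: 7
  H: 12
  O: 1
Molecular formula: C7H12O.
  M = 7(12.011) + 12(1.008) + 15.999
    = 84.077 + 12.096 + 15.999 = 112.172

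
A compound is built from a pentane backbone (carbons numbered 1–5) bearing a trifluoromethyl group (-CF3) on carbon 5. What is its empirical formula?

C6H11F3

Atom tally by fragment:
  CH3 → C:1 H:3
  CH2 → C:1 H:2
  CH2 → C:1 H:2
  CH2 → C:1 H:2
  CH2CF3 → C:2 H:2 F:3
Element totals:
  C: 6
  H: 11
  F: 3
Molecular formula: C6H11F3.
gcd of subscripts (6, 3, 11) = 1, so the empirical formula equals the molecular formula.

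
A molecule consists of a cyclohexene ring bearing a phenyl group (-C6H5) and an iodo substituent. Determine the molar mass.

Atom tally by fragment:
  cyclohexene ring core → C:6 H:10
  (− 2 ring H displaced by substituents)
  + C6H5 → C:6 H:5
  + I → I:1
Element totals:
  C: 12
  H: 13
  I: 1
Molecular formula: C12H13I.
  M = 12(12.011) + 13(1.008) + 126.904
    = 144.132 + 13.104 + 126.904 = 284.140

284.14 g/mol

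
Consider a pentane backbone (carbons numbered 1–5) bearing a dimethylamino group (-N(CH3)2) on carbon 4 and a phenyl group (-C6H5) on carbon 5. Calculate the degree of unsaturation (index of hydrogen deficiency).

Atom tally by fragment:
  CH3 → C:1 H:3
  CH2 → C:1 H:2
  CH2 → C:1 H:2
  CH(N(CH3)2) → C:3 H:7 N:1
  CH2C6H5 → C:7 H:7
Element totals:
  C: 13
  H: 21
  N: 1
Molecular formula: C13H21N.
DoU = (2C + 2 + N − H − X) / 2 = (2·13 + 2 + 1 − 21 − 0) / 2 = 4.

4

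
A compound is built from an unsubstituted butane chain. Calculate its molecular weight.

58.12 g/mol

Atom tally by fragment:
  CH3 → C:1 H:3
  CH2 → C:1 H:2
  CH2 → C:1 H:2
  CH3 → C:1 H:3
Element totals:
  C: 4
  H: 10
Molecular formula: C4H10.
  M = 4(12.011) + 10(1.008)
    = 48.044 + 10.080 = 58.124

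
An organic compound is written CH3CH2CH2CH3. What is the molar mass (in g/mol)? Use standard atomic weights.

Element totals:
  C: 4
  H: 10
Molecular formula: C4H10.
  M = 4(12.011) + 10(1.008)
    = 48.044 + 10.080 = 58.124

58.12 g/mol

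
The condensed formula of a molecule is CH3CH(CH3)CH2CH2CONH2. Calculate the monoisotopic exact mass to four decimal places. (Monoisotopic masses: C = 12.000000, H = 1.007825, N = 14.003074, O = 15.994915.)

Atom tally by fragment:
  CH3 → C:1 H:3
  CH(CH3) → C:2 H:4
  CH2 → C:1 H:2
  CH2CONH2 → C:2 H:4 O:1 N:1
Element totals:
  C: 6
  H: 13
  N: 1
  O: 1
Molecular formula: C6H13NO.
  M = 6(12.0) + 13(1.007825) + 14.003074 + 15.994915
    = 72.000000 + 13.101725 + 14.003074 + 15.994915 = 115.099714

115.0997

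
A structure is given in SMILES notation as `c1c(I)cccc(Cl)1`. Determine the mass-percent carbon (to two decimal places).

30.22%

Atom tally by fragment:
  benzene ring core → C:6 H:6
  (− 2 ring H displaced by substituents)
  + I → I:1
  + Cl → Cl:1
Element totals:
  C: 6
  H: 4
  Cl: 1
  I: 1
Molecular formula: C6H4ClI.
Molar mass = 238.452 g/mol.
Mass from C: 6 × 12.011 = 72.066 g/mol.
%C = 72.066 / 238.452 × 100 = 30.22%.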